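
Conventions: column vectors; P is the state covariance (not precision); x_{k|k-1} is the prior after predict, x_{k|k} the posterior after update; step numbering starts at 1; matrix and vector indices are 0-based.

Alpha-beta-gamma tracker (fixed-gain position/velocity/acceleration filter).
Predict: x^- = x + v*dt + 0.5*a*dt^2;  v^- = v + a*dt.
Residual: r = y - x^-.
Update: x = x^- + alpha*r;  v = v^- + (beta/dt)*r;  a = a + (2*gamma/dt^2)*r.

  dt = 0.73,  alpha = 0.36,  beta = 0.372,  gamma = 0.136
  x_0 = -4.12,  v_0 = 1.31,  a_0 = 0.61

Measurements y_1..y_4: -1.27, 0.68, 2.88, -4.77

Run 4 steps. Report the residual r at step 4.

step 1: x_pred=-3.0012  r=1.7312  x^+=-2.3779  v^+=2.6375  a^+=1.4936
step 2: x_pred=-0.0546  r=0.7346  x^+=0.2098  v^+=4.1022  a^+=1.8686
step 3: x_pred=3.7023  r=-0.8223  x^+=3.4063  v^+=5.0472  a^+=1.4488
step 4: x_pred=7.4768  r=-12.2468  x^+=3.0679  v^+=-0.1360  a^+=-4.8021

resid = -12.2468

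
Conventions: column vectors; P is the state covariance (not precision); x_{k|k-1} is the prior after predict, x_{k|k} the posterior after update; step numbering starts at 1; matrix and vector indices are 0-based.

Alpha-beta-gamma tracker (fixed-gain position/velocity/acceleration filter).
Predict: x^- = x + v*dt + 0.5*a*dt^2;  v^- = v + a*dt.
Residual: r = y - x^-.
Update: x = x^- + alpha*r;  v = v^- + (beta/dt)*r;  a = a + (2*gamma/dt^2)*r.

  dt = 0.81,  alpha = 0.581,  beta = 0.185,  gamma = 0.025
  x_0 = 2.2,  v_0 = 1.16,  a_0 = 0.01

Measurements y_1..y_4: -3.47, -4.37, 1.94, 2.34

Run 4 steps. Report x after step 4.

x_post = 0.8044

step 1: x_pred=3.1429  r=-6.6129  x^+=-0.6992  v^+=-0.3422  a^+=-0.4940
step 2: x_pred=-1.1385  r=-3.2315  x^+=-3.0160  v^+=-1.4804  a^+=-0.7402
step 3: x_pred=-4.4580  r=6.3980  x^+=-0.7407  v^+=-0.6187  a^+=-0.2526
step 4: x_pred=-1.3248  r=3.6648  x^+=0.8044  v^+=0.0136  a^+=0.0266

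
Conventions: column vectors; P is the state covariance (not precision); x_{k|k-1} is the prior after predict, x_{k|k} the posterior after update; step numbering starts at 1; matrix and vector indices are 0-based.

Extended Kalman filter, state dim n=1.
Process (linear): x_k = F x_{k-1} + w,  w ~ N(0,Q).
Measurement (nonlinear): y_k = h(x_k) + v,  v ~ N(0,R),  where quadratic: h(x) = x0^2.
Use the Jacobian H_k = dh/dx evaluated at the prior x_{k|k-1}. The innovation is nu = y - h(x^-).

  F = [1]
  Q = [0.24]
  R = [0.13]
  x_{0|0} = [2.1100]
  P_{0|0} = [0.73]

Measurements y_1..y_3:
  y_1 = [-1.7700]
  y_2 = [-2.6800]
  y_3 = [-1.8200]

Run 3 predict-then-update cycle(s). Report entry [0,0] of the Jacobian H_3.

step 1: x^-=[2.1100]  P^-=[0.9700]  H_jac=[4.2200]  S=[17.4041]  K=[0.2352]  nu=[-6.2221]  x^+=[0.6466]  P^+=[0.0072]
step 2: x^-=[0.6466]  P^-=[0.2472]  H_jac=[1.2932]  S=[0.5435]  K=[0.5883]  nu=[-3.0981]  x^+=[-1.1761]  P^+=[0.0591]
step 3: x^-=[-1.1761]  P^-=[0.2991]  H_jac=[-2.3521]  S=[1.7850]  K=[-0.3942]  nu=[-3.2031]  x^+=[0.0866]  P^+=[0.0218]

H_jac[0,0] = -2.3521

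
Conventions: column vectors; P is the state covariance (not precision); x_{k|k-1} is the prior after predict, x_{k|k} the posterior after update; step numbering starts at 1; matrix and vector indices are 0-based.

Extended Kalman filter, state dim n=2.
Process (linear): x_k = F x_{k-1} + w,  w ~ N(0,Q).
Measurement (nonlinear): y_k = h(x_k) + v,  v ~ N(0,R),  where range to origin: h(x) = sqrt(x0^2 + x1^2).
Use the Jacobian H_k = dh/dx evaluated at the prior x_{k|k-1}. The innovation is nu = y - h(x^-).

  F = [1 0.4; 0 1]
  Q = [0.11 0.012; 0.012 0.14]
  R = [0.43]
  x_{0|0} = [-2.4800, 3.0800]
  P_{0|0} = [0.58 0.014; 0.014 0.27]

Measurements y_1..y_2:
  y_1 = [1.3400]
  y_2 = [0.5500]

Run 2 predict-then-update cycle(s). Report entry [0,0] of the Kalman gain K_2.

K[0,0] = 0.3964

step 1: x^-=[-1.2480, 3.0800]  P^-=[0.7444 0.1340; 0.1340 0.4100]  H_jac=[-0.3755 0.9268]  S=[0.7939]  K=[-0.1957; 0.4153]  nu=[-1.9832]  x^+=[-0.8599, 2.2564]  P^+=[0.7140 0.1985; 0.1985 0.2731]
step 2: x^-=[0.0427, 2.2564]  P^-=[1.0265 0.3198; 0.3198 0.4131]  H_jac=[0.0189 0.9998]  S=[0.8554]  K=[0.3964; 0.4899]  nu=[-1.7068]  x^+=[-0.6340, 1.4202]  P^+=[0.8921 0.1536; 0.1536 0.2078]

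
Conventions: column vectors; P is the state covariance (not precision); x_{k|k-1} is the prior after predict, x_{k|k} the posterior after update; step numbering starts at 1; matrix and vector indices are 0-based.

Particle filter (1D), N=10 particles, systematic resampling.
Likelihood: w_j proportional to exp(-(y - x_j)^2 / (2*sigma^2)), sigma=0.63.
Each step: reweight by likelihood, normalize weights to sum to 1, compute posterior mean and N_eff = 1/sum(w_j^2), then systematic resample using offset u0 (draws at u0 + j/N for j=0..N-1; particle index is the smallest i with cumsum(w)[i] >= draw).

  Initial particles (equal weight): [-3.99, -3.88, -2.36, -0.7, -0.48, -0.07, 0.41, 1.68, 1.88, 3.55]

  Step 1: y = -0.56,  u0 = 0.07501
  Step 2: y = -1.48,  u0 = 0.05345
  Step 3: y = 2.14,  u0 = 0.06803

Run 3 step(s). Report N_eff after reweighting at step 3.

step 1: w=[0.0000, 0.0000, 0.0056, 0.3218, 0.3272, 0.2438, 0.1008, 0.0006, 0.0002, 0.0000]  mean=-0.3699  Neff=3.5679  idx=[3, 3, 3, 4, 4, 4, 5, 5, 5, 6]
step 2: w=[0.1858, 0.1858, 0.1858, 0.1134, 0.1134, 0.1134, 0.0327, 0.0327, 0.0327, 0.0044]  mean=-0.5585  Neff=6.8805  idx=[0, 0, 1, 1, 2, 2, 3, 4, 5, 7]
step 3: w=[0.0134, 0.0134, 0.0134, 0.0134, 0.0134, 0.0134, 0.0608, 0.0608, 0.0608, 0.7371]  mean=-0.1955  Neff=1.8000  idx=[5, 7, 9, 9, 9, 9, 9, 9, 9, 9]

N_eff = 1.8000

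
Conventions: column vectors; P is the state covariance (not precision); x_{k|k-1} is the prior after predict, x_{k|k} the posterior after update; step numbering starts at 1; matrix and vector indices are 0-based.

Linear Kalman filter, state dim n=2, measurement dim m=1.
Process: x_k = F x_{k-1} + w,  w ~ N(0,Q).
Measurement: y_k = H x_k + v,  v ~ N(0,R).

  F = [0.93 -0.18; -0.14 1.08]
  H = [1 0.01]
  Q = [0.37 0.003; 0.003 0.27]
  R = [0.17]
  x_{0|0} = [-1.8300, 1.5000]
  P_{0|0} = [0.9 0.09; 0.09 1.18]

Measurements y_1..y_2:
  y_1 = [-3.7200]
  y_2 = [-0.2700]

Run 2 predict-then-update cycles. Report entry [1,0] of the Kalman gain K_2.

step 1: x^-=[-1.9719, 1.8762]  P^-=[1.1565 -0.2509; -0.2509 1.6368]  S=[1.3217]  K=[0.8731; -0.1775]  nu=[-1.7669]  x^+=[-3.5146, 2.1897]  P^+=[0.1489 -0.0461; -0.0461 1.5952]
step 2: x^-=[-3.6628, 2.8570]  P^-=[0.5659 -0.3740; -0.3740 2.1475]  S=[0.7286]  K=[0.7715; -0.4838]  nu=[3.3642]  x^+=[-1.0672, 1.2295]  P^+=[0.1322 -0.1020; -0.1020 1.9769]

K[1,0] = -0.4838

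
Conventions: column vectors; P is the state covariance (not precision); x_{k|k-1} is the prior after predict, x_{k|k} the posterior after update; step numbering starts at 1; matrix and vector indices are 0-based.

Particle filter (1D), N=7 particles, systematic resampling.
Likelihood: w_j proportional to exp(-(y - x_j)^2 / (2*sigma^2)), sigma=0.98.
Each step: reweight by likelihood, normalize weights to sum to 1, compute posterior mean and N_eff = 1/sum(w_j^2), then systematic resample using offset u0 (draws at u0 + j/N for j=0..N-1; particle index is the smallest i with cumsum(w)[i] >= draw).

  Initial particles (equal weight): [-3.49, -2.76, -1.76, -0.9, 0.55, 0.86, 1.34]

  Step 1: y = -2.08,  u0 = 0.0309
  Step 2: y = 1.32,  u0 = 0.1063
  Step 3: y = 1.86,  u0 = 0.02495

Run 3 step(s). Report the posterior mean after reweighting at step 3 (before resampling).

post_mean = -0.9082

step 1: w=[0.1359, 0.3007, 0.3626, 0.1853, 0.0104, 0.0042, 0.0009]  mean=-2.0984  Neff=3.6387  idx=[0, 1, 1, 2, 2, 2, 3]
step 2: w=[0.0001, 0.0017, 0.0017, 0.0726, 0.0726, 0.0726, 0.7787]  mean=-1.0939  Neff=1.6072  idx=[4, 6, 6, 6, 6, 6, 6]
step 3: w=[0.0095, 0.1651, 0.1651, 0.1651, 0.1651, 0.1651, 0.1651]  mean=-0.9082  Neff=6.1121  idx=[1, 1, 2, 3, 4, 5, 6]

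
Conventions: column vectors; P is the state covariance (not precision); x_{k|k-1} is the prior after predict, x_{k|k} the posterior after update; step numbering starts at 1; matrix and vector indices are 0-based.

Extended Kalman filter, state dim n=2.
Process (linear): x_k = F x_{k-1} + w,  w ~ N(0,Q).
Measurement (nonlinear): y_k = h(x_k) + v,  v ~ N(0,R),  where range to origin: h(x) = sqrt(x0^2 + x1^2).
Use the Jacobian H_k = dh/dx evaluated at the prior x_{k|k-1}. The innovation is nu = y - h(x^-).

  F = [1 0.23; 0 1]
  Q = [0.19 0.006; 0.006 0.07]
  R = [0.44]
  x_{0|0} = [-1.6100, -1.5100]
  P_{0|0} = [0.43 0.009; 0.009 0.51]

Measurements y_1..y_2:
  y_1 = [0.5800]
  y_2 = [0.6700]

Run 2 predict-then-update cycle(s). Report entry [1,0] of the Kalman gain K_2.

K[1,0] = -0.2756

step 1: x^-=[-1.9573, -1.5100]  P^-=[0.6511 0.1323; 0.1323 0.5800]  H_jac=[-0.7918 -0.6108]  S=[1.1926]  K=[-0.5001; -0.3849]  nu=[-1.8921]  x^+=[-1.0112, -0.7817]  P^+=[0.3529 -0.0972; -0.0972 0.4033]
step 2: x^-=[-1.1910, -0.7817]  P^-=[0.5195 0.0015; 0.0015 0.4733]  H_jac=[-0.8360 -0.5487]  S=[0.9470]  K=[-0.4595; -0.2756]  nu=[-0.7546]  x^+=[-0.8442, -0.5738]  P^+=[0.3196 -0.1184; -0.1184 0.4014]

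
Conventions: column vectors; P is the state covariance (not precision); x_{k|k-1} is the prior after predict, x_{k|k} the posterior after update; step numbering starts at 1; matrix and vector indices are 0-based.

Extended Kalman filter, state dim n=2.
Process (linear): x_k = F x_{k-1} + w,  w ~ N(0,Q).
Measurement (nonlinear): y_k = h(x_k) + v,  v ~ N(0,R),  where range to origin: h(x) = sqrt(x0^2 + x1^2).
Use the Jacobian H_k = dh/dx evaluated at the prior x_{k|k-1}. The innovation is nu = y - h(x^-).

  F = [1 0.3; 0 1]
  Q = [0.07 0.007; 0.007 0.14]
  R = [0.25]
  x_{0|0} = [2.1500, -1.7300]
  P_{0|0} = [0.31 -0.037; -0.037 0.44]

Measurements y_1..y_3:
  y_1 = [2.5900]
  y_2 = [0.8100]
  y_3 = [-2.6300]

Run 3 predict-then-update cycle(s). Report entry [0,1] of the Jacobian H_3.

H_jac[0,1] = -0.8145

step 1: x^-=[1.6310, -1.7300]  P^-=[0.3974 0.1020; 0.1020 0.5800]  H_jac=[0.6860 -0.7276]  S=[0.6423]  K=[0.3089; -0.5481]  nu=[0.2124]  x^+=[1.6966, -1.8464]  P^+=[0.3361 0.2107; 0.2107 0.3870]
step 2: x^-=[1.1427, -1.8464]  P^-=[0.5674 0.3339; 0.3339 0.5270]  H_jac=[0.5262 -0.8503]  S=[0.4894]  K=[0.0300; -0.5567]  nu=[-1.3614]  x^+=[1.1018, -1.0885]  P^+=[0.5670 0.3420; 0.3420 0.3753]
step 3: x^-=[0.7752, -1.0885]  P^-=[0.8760 0.4616; 0.4616 0.5153]  H_jac=[0.5801 -0.8145]  S=[0.4504]  K=[0.2933; -0.3374]  nu=[-3.9664]  x^+=[-0.3882, 0.2497]  P^+=[0.8372 0.5062; 0.5062 0.4641]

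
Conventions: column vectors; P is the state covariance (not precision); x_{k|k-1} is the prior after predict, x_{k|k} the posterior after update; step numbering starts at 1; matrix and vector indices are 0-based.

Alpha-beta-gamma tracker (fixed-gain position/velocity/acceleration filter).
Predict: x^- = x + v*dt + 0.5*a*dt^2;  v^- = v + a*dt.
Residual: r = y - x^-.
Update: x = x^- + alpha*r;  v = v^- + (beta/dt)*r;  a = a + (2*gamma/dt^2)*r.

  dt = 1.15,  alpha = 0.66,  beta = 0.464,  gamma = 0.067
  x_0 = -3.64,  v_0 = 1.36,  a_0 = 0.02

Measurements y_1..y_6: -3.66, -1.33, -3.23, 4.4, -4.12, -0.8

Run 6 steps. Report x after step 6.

step 1: x_pred=-2.0628  r=-1.5972  x^+=-3.1169  v^+=0.7386  a^+=-0.1418
step 2: x_pred=-2.3614  r=1.0314  x^+=-1.6807  v^+=0.9916  a^+=-0.0373
step 3: x_pred=-0.5650  r=-2.6650  x^+=-2.3239  v^+=-0.1266  a^+=-0.3074
step 4: x_pred=-2.6727  r=7.0727  x^+=1.9953  v^+=2.3736  a^+=0.4093
step 5: x_pred=4.9956  r=-9.1156  x^+=-1.0207  v^+=-0.8336  a^+=-0.5143
step 6: x_pred=-2.3195  r=1.5195  x^+=-1.3166  v^+=-0.8120  a^+=-0.3604

x_post = -1.3166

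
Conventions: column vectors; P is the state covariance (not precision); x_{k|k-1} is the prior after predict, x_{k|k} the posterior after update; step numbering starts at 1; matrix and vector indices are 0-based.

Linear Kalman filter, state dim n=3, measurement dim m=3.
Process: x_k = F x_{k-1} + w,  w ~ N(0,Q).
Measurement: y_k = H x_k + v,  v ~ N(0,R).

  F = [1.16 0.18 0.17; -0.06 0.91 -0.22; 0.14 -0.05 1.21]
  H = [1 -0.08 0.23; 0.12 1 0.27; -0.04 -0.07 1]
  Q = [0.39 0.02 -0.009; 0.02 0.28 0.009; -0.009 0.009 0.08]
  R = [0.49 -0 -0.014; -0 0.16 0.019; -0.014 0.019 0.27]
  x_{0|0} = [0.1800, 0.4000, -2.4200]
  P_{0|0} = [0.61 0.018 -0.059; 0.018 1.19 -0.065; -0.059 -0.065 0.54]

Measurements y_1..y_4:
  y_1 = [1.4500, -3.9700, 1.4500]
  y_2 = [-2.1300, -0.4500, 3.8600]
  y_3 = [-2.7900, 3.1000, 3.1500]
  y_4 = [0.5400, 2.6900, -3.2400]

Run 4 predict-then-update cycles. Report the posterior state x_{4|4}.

step 1: x^-=[-0.1306, 0.8856, -2.9230]  P^-=[1.2452 0.1793 0.0920; 0.1793 1.3163 -0.2579; 0.0920 -0.2579 0.8732]  S=[1.8130 0.2495 0.2484; 0.2495 1.4676 -0.0950; 0.2484 -0.0950 1.1814]  K=[0.6897 0.1165 -0.1105; -0.0813 0.8640 -0.2158; 0.0676 0.0288 0.7394]  nu=[2.3237, -4.0507, 4.4298]  x^+=[0.5107, -3.7588, 0.3928]  P^+=[0.3438 -0.0180 -0.0248; -0.0180 0.1447 -0.0313; -0.0248 -0.0313 0.1961]
step 2: x^-=[-0.0174, -3.5376, 0.7347]  P^-=[0.8437 -0.0034 0.0445; -0.0034 0.4244 -0.0873; 0.0445 -0.0873 0.3698]  S=[1.3802 0.0819 0.0924; 0.0819 0.5785 0.0045; 0.0924 0.0045 0.6518]  K=[0.6176 0.1030 -0.0714; -0.0717 0.7038 -0.1739; 0.0600 0.0181 0.5653]  nu=[-2.5646, 2.8913, 2.8770]  x^+=[-1.5088, -1.8191, 2.2594]  P^+=[0.3056 -0.0175 -0.0150; -0.0175 0.1182 -0.0250; -0.0150 -0.0250 0.1498]
step 3: x^-=[-1.6935, -2.0619, 2.6136]  P^-=[0.7947 -0.0047 0.0444; -0.0047 0.3977 -0.0674; 0.0444 -0.0674 0.3038]  S=[1.3269 0.0769 0.0771; 0.0769 0.5567 0.0083; 0.0771 0.0083 0.5829]  K=[0.6044 0.1017 -0.0592; -0.0699 0.6929 -0.1637; 0.0589 0.0200 0.5182]  nu=[-1.8626, 4.6595, 0.3243]  x^+=[-2.3644, 1.2435, 2.7651]  P^+=[0.2983 -0.0175 -0.0118; -0.0175 0.1160 -0.0226; -0.0118 -0.0226 0.1374]
step 4: x^-=[-2.0489, 0.6652, 2.9525]  P^-=[0.7858 -0.0046 0.0456; -0.0046 0.3944 -0.0616; 0.0456 -0.0616 0.2863]  S=[1.3175 0.0767 0.0741; 0.0767 0.5552 0.0097; 0.0741 0.0097 0.5644]  K=[0.6019 0.1015 -0.0550; -0.0695 0.6919 -0.1605; 0.0588 0.0212 0.5035]  nu=[1.9630, 1.4735, -6.2279]  x^+=[-0.3754, 2.5477, -0.0368]  P^+=[0.2967 -0.0175 -0.0107; -0.0175 0.1156 -0.0218; -0.0107 -0.0218 0.1336]

x_post = [-0.3754, 2.5477, -0.0368]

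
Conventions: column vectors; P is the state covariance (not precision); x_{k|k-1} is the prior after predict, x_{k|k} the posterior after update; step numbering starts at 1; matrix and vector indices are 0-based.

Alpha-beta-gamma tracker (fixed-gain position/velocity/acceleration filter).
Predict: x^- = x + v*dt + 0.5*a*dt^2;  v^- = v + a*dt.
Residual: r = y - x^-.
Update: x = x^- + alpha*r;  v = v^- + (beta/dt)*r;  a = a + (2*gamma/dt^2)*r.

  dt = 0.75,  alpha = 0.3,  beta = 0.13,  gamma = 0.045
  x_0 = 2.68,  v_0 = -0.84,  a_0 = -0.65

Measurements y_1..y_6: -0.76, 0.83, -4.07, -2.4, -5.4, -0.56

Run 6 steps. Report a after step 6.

step 1: x_pred=1.8672  r=-2.6272  x^+=1.0790  v^+=-1.7829  a^+=-1.0704
step 2: x_pred=-0.5592  r=1.3892  x^+=-0.1424  v^+=-2.3449  a^+=-0.8481
step 3: x_pred=-2.1396  r=-1.9304  x^+=-2.7187  v^+=-3.3155  a^+=-1.1570
step 4: x_pred=-5.5307  r=3.1307  x^+=-4.5915  v^+=-3.6406  a^+=-0.6560
step 5: x_pred=-7.5065  r=2.1065  x^+=-6.8745  v^+=-3.7675  a^+=-0.3190
step 6: x_pred=-9.7898  r=9.2298  x^+=-7.0209  v^+=-2.4069  a^+=1.1578

a_post = 1.1578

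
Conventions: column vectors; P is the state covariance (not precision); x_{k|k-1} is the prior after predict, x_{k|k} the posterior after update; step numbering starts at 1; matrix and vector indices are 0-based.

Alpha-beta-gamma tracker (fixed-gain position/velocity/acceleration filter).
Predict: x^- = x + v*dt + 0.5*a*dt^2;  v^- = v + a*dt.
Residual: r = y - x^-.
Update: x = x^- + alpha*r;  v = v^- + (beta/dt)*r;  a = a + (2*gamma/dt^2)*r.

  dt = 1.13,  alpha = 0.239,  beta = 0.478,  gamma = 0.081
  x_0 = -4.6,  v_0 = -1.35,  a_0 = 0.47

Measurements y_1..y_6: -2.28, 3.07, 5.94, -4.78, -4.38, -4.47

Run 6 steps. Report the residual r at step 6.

step 1: x_pred=-5.8254  r=3.5454  x^+=-4.9781  v^+=0.6808  a^+=0.9198
step 2: x_pred=-3.6215  r=6.6915  x^+=-2.0222  v^+=4.5508  a^+=1.7688
step 3: x_pred=4.2494  r=1.6906  x^+=4.6535  v^+=7.2646  a^+=1.9832
step 4: x_pred=14.1287  r=-18.9087  x^+=9.6095  v^+=1.5071  a^+=-0.4157
step 5: x_pred=11.0471  r=-15.4271  x^+=7.3600  v^+=-5.4884  a^+=-2.3729
step 6: x_pred=-0.3569  r=-4.1131  x^+=-1.3399  v^+=-9.9097  a^+=-2.8948

resid = -4.1131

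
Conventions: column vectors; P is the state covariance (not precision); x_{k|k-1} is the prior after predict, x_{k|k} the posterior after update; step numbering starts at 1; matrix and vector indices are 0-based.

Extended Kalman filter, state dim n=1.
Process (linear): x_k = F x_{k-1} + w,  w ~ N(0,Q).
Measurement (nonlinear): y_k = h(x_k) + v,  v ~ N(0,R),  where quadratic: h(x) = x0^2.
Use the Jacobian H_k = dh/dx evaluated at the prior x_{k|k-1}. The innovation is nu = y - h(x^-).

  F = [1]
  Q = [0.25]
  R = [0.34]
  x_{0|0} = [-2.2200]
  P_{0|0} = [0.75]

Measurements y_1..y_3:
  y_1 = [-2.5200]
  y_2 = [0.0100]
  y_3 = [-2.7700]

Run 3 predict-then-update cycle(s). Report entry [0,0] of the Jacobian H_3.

step 1: x^-=[-2.2200]  P^-=[1.0000]  H_jac=[-4.4400]  S=[20.0536]  K=[-0.2214]  nu=[-7.4484]  x^+=[-0.5709]  P^+=[0.0170]
step 2: x^-=[-0.5709]  P^-=[0.2670]  H_jac=[-1.1417]  S=[0.6880]  K=[-0.4430]  nu=[-0.3159]  x^+=[-0.4309]  P^+=[0.1319]
step 3: x^-=[-0.4309]  P^-=[0.3819]  H_jac=[-0.8619]  S=[0.6237]  K=[-0.5278]  nu=[-2.9557]  x^+=[1.1290]  P^+=[0.2082]

H_jac[0,0] = -0.8619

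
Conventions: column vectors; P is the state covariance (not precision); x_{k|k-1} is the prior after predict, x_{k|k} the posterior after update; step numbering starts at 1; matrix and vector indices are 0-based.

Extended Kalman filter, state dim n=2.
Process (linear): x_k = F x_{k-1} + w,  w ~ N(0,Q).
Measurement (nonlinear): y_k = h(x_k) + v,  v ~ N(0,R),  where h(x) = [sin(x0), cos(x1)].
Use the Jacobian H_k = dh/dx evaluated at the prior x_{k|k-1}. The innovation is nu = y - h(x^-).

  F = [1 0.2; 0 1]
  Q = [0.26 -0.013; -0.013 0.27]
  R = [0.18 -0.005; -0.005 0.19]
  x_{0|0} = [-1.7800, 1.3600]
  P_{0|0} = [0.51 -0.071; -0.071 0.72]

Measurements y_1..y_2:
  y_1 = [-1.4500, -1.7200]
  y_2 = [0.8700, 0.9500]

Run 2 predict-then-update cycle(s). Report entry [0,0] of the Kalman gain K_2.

K[0,0] = 1.1212

step 1: x^-=[-1.5080, 1.3600]  P^-=[0.7704 0.0600; 0.0600 0.9900]  H_jac=[0.0628 0.0000; 0.0000 -0.9779]  S=[0.1830 -0.0087; -0.0087 1.1367]  K=[0.2618 -0.0496; -0.0198 -0.8518]  nu=[-0.4520, -1.9292]  x^+=[-1.5306, 3.0124]  P^+=[0.7548 0.0110; 0.0110 0.1654]
step 2: x^-=[-0.9281, 3.0124]  P^-=[1.0258 0.0311; 0.0311 0.4354]  H_jac=[0.5993 0.0000; 0.0000 -0.1289]  S=[0.5485 -0.0074; -0.0074 0.1972]  K=[1.1212 0.0218; 0.0301 -0.2833]  nu=[1.6705, 1.9417]  x^+=[0.9872, 2.5126]  P^+=[0.3366 0.0114; 0.0114 0.4190]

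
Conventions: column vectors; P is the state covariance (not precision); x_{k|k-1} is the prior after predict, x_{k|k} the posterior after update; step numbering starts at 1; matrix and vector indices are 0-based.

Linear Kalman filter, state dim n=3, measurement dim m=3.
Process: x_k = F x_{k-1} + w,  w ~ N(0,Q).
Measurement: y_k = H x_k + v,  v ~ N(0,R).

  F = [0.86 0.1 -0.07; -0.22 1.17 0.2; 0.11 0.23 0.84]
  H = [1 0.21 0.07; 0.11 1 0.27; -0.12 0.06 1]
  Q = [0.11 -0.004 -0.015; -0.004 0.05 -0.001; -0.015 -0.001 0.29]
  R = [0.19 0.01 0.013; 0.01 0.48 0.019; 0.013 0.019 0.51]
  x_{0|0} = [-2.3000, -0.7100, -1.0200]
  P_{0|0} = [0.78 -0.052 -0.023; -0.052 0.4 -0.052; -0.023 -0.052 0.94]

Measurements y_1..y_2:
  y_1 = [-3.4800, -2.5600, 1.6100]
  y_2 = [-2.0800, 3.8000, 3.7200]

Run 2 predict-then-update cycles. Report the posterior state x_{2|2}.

step 1: x^-=[-1.9776, -0.5287, -1.2731]  P^-=[0.6900 -0.1702 -0.0181; -0.1702 0.6774 0.1919; -0.0181 0.1919 0.9569]  S=[0.8462 0.0914 0.0229; 0.0914 1.3006 0.5218; 0.0229 0.5218 1.5091]  K=[0.7851 -0.1127 -0.0466; -0.0772 0.5619 -0.0255; 0.0786 0.0947 0.6092]  nu=[-1.3023, -1.4700, 2.6775]  x^+=[-2.9591, -1.3225, 0.1164]  P^+=[0.1610 -0.0669 0.0076; -0.0669 0.2835 -0.0284; 0.0076 -0.0284 0.3161]
step 2: x^-=[-2.6852, -0.8731, -0.5319]  P^-=[0.2214 -0.0684 -0.0223; -0.0684 0.4790 0.0888; -0.0223 0.0888 0.5171]  S=[0.4058 0.0798 0.0232; 0.0798 1.0310 0.2807; 0.0232 0.2807 1.0490]  K=[0.5240 -0.0779 -0.0412; 0.0002 0.4831 -0.0094; 0.0359 0.0867 0.4766]  nu=[0.8258, 5.1121, 3.9820]  x^+=[-2.8148, 1.5594, 1.8385]  P^+=[0.1076 -0.0447 -0.0001; -0.0447 0.2408 -0.0154; -0.0001 -0.0154 0.2461]

x_post = [-2.8148, 1.5594, 1.8385]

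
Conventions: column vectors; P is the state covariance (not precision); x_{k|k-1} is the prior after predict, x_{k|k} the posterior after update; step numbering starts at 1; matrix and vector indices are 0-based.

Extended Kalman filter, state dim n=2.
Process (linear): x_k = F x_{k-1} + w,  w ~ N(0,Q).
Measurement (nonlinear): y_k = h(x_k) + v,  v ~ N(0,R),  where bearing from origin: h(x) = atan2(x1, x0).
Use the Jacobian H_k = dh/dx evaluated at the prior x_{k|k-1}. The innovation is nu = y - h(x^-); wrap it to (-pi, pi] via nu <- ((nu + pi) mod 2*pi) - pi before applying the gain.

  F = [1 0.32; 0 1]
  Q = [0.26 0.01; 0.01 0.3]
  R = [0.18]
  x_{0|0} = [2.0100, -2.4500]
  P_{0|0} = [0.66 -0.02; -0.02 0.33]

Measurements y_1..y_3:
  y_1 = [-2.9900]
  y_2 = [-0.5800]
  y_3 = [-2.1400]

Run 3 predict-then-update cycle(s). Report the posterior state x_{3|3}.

x_post = [-1.9114, -3.7608]

step 1: x^-=[1.2260, -2.4500]  P^-=[0.9410 0.0956; 0.0956 0.6300]  H_jac=[0.3264 0.1633]  S=[0.3073]  K=[1.0505; 0.4365]  nu=[-1.8832]  x^+=[-0.7522, -3.2719]  P^+=[0.6019 -0.0453; -0.0453 0.5715]
step 2: x^-=[-1.7993, -3.2719]  P^-=[0.8915 0.1476; 0.1476 0.8715]  H_jac=[0.2347 -0.1290]  S=[0.2347]  K=[0.8103; -0.3316]  nu=[1.4936]  x^+=[-0.5890, -3.7673]  P^+=[0.7374 0.2106; 0.2106 0.8457]
step 3: x^-=[-1.7945, -3.7673]  P^-=[1.2188 0.4913; 0.4913 1.1457]  H_jac=[0.2164 -0.1031]  S=[0.2273]  K=[0.9373; -0.0518]  nu=[-0.1247]  x^+=[-1.9114, -3.7608]  P^+=[1.0191 0.5023; 0.5023 1.1450]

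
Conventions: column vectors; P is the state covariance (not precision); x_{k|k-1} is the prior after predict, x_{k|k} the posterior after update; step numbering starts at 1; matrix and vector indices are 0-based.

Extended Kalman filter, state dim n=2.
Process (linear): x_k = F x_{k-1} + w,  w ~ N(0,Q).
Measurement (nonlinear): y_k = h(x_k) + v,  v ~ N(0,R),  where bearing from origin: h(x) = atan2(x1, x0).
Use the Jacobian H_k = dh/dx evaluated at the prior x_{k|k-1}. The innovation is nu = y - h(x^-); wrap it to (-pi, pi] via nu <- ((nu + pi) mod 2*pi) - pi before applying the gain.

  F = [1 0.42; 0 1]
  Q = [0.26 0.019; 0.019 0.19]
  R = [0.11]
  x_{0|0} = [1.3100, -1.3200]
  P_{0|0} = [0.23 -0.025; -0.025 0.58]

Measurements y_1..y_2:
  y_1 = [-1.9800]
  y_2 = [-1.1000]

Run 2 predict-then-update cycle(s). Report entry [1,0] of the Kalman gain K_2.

K[1,0] = -0.3610

step 1: x^-=[0.7556, -1.3200]  P^-=[0.5713 0.2376; 0.2376 0.7700]  H_jac=[0.5706 0.3266]  S=[0.4667]  K=[0.8647; 0.8293]  nu=[-0.9291]  x^+=[-0.0478, -2.0905]  P^+=[0.2223 -0.0971; -0.0971 0.4490]
step 2: x^-=[-0.9259, -2.0905]  P^-=[0.4799 0.1104; 0.1104 0.6390]  H_jac=[0.3999 -0.1771]  S=[0.1911]  K=[0.9017; -0.3610]  nu=[0.8877]  x^+=[-0.1254, -2.4110]  P^+=[0.3245 0.1727; 0.1727 0.6141]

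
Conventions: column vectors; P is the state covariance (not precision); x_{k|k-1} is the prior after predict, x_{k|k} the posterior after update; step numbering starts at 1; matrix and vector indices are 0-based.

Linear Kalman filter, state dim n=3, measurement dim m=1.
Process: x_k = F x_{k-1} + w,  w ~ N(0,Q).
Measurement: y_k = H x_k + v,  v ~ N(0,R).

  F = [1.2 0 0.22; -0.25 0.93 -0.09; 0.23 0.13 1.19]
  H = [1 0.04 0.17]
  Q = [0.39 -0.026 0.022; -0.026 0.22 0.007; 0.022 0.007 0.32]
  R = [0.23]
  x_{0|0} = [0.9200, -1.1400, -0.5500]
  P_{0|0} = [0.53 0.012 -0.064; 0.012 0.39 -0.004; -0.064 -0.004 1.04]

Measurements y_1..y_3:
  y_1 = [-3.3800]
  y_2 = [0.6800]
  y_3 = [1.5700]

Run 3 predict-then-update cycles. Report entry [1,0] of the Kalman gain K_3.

step 1: x^-=[0.9830, -1.2407, -0.5911]  P^-=[1.1697 -0.1826 0.3477; -0.1826 0.5911 -0.0695; 0.3477 -0.0695 1.7918]  S=[1.5551]  K=[0.7855; -0.1098; 0.4177]  nu=[-4.2129]  x^+=[-2.3262, -0.7781, -2.3506]  P^+=[0.2102 -0.0485 -0.1625; -0.0485 0.5723 0.0018; -0.1625 0.0018 1.5205]
step 2: x^-=[-3.3086, 0.0695, -3.4334]  P^-=[0.6805 -0.1464 0.2303; -0.1464 0.7554 -0.0539; 0.2303 -0.0539 2.4027]  S=[1.0470]  K=[0.6818; -0.1197; 0.6080]  nu=[4.5695]  x^+=[-0.1933, -0.4775, -0.6550]  P^+=[0.1939 -0.0609 -0.2037; -0.0609 0.7404 0.0223; -0.2037 0.0223 2.0157]
step 3: x^-=[-0.3761, -0.3368, -0.8860]  P^-=[0.6592 -0.1543 0.2931; -0.1543 0.9042 -0.0523; 0.2931 -0.0523 3.0889]  S=[1.0665]  K=[0.6590; -0.1191; 0.7653]  nu=[2.1102]  x^+=[1.0145, -0.5882, 0.7288]  P^+=[0.1960 -0.0706 -0.2447; -0.0706 0.8891 0.0449; -0.2447 0.0449 2.4643]

K[1,0] = -0.1191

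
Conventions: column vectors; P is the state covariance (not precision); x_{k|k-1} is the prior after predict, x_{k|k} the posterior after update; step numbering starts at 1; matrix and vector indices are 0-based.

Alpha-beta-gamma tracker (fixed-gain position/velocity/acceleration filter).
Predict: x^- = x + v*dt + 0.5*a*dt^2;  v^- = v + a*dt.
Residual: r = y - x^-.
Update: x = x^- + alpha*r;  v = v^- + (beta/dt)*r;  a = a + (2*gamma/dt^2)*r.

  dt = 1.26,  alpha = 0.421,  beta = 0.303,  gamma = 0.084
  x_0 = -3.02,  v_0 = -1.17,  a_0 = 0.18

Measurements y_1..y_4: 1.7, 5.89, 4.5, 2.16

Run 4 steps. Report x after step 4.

x_post = 8.1362

step 1: x_pred=-4.3513  r=6.0513  x^+=-1.8037  v^+=0.5120  a^+=0.8204
step 2: x_pred=-0.5074  r=6.3974  x^+=2.1859  v^+=3.0841  a^+=1.4973
step 3: x_pred=7.2604  r=-2.7604  x^+=6.0983  v^+=4.3069  a^+=1.2052
step 4: x_pred=12.4816  r=-10.3216  x^+=8.1362  v^+=3.3433  a^+=0.1130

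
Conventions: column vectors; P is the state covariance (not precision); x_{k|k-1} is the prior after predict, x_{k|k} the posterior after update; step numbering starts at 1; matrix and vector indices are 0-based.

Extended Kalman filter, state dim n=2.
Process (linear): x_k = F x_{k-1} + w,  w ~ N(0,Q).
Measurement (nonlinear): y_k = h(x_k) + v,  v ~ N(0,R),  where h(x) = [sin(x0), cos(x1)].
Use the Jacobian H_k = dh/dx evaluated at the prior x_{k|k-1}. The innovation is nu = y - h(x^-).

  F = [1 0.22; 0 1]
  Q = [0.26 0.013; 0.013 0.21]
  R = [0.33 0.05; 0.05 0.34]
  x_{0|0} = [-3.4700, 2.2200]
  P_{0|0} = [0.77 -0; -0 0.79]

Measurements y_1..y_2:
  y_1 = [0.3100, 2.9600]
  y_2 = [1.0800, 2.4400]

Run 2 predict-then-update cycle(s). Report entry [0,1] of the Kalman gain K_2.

step 1: x^-=[-2.9816, 2.2200]  P^-=[1.0682 0.1868; 0.1868 1.0000]  H_jac=[-0.9872 0.0000; 0.0000 -0.7966]  S=[1.3711 0.1969; 0.1969 0.9745]  K=[-0.7695 0.0028; -0.0176 -0.8138]  nu=[0.4693, 3.5646]  x^+=[-3.3328, -0.6892]  P^+=[0.2571 0.0471; 0.0471 0.3485]
step 2: x^-=[-3.4844, -0.6892]  P^-=[0.5547 0.1368; 0.1368 0.5585]  H_jac=[-0.9418 0.0000; 0.0000 0.6359]  S=[0.8220 -0.0319; -0.0319 0.5659]  K=[-0.6309 0.1181; -0.1326 0.6202]  nu=[0.7438, 1.6683]  x^+=[-3.7567, 0.2467]  P^+=[0.2148 0.0135; 0.0135 0.3211]

K[0,1] = 0.1181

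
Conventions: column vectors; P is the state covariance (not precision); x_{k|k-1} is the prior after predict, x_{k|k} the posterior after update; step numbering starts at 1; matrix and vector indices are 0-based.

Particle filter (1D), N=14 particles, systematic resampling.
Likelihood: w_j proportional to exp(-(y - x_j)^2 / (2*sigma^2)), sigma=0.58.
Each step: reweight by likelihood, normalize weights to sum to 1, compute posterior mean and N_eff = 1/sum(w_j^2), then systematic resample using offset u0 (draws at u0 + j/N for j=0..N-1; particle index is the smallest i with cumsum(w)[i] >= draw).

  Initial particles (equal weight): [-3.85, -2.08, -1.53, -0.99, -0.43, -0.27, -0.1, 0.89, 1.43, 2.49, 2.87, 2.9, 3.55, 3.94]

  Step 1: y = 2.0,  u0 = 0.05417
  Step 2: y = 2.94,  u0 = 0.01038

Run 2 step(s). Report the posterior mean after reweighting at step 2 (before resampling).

post_mean = 2.7135

step 1: w=[0.0000, 0.0000, 0.0000, 0.0000, 0.0001, 0.0002, 0.0007, 0.0750, 0.2889, 0.3277, 0.1520, 0.1405, 0.0132, 0.0017]  mean=2.1930  Neff=4.1753  idx=[7, 8, 8, 8, 8, 9, 9, 9, 9, 10, 10, 10, 11, 11]
step 2: w=[0.0002, 0.0042, 0.0042, 0.0042, 0.0042, 0.0917, 0.0917, 0.0917, 0.0917, 0.1230, 0.1230, 0.1230, 0.1236, 0.1236]  mean=2.7135  Neff=9.1195  idx=[3, 5, 6, 7, 8, 8, 9, 10, 10, 11, 11, 12, 12, 13]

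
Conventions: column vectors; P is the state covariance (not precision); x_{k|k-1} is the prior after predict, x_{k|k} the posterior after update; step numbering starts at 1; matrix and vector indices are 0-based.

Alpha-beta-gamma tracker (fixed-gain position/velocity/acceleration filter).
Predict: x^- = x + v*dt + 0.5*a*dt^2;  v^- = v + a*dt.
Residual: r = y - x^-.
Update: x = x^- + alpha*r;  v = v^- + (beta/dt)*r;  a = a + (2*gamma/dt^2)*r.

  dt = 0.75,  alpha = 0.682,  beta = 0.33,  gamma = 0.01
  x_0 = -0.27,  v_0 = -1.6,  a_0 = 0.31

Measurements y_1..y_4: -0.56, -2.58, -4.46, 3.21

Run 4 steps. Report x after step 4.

x_post = 0.5472

step 1: x_pred=-1.3828  r=0.8228  x^+=-0.8217  v^+=-1.0055  a^+=0.3393
step 2: x_pred=-1.4803  r=-1.0997  x^+=-2.2303  v^+=-1.2349  a^+=0.3002
step 3: x_pred=-3.0720  r=-1.3880  x^+=-4.0186  v^+=-1.6205  a^+=0.2508
step 4: x_pred=-5.1634  r=8.3734  x^+=0.5472  v^+=2.2520  a^+=0.5485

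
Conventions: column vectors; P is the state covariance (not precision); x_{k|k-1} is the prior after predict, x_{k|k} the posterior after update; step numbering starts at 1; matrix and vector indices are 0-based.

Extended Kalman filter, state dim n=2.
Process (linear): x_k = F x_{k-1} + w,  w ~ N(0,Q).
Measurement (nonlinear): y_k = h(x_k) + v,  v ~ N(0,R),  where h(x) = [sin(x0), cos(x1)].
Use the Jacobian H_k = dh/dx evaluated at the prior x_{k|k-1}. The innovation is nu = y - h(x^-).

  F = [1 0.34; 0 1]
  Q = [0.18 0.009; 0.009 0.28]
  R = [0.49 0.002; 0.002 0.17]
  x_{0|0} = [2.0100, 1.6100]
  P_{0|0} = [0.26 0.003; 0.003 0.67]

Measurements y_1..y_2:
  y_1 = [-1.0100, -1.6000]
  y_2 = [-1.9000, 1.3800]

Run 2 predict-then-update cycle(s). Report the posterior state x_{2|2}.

x_post = [4.5311, 2.1139]

step 1: x^-=[2.5574, 1.6100]  P^-=[0.5195 0.2398; 0.2398 0.9500]  H_jac=[-0.8342 0.0000; 0.0000 -0.9992]  S=[0.8515 0.2019; 0.2019 1.1185]  K=[-0.4786 -0.1278; -0.0352 -0.8423]  nu=[-1.5615, -1.5608]  x^+=[3.5043, 2.9797]  P^+=[0.2815 0.0227; 0.0227 0.1434]
step 2: x^-=[4.5174, 2.9797]  P^-=[0.4935 0.0805; 0.0805 0.4234]  H_jac=[-0.1938 0.0000; 0.0000 -0.1612]  S=[0.5085 0.0045; 0.0045 0.1810]  K=[-0.1874 -0.0670; -0.0273 -0.3764]  nu=[-0.9190, 2.3669]  x^+=[4.5311, 2.1139]  P^+=[0.4747 0.0730; 0.0730 0.3973]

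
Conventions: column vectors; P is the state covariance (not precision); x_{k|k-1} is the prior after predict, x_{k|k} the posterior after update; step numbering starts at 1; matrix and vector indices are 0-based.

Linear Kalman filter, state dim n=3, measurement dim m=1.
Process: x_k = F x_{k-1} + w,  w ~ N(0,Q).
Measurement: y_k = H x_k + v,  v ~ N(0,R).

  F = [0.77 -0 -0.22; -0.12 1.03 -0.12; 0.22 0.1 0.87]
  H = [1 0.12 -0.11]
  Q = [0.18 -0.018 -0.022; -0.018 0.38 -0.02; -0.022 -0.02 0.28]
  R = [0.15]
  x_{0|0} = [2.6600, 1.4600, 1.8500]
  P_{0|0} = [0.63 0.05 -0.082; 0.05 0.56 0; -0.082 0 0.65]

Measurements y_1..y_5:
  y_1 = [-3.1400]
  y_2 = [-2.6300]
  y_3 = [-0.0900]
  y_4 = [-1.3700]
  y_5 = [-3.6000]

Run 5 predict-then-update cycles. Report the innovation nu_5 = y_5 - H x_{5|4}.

innov = [-2.6082]

step 1: x^-=[1.6412, 0.9626, 2.3407]  P^-=[0.6128 -0.0140 -0.0868; -0.0140 0.9778 -0.0254; -0.0868 -0.0254 0.7789]  S=[0.8027]  K=[0.7732; 0.1322; -0.2187]  nu=[-4.6392]  x^+=[-1.9459, 0.3491, 3.3552]  P^+=[0.1329 -0.0961 0.0489; -0.0961 0.9638 -0.0021; 0.0489 -0.0021 0.7405]
step 2: x^-=[-2.2365, 0.1905, 2.5258]  P^-=[0.2781 -0.0897 -0.1182; -0.0897 1.4407 -0.0305; -0.1182 -0.0305 0.8707]  S=[0.4646]  K=[0.6033; 0.1864; -0.4683]  nu=[-0.1386]  x^+=[-2.3201, 0.1647, 2.5907]  P^+=[0.1090 -0.1419 0.0131; -0.1419 1.4246 0.0101; 0.0131 0.0101 0.7688]
step 3: x^-=[-2.3564, 0.1371, 1.7600]  P^-=[0.2774 -0.1235 -0.1537; -0.1235 1.9370 0.0204; -0.1537 0.0204 0.8819]  S=[0.4696]  K=[0.5951; 0.2273; -0.5287]  nu=[2.4435]  x^+=[-0.9022, 0.6926, 0.4681]  P^+=[0.1111 -0.1870 -0.0059; -0.1870 1.9127 0.0768; -0.0059 0.0768 0.7507]
step 4: x^-=[-0.7977, 0.7654, 0.2780]  P^-=[0.2842 -0.1737 -0.1666; -0.1737 2.4486 0.1242; -0.1666 0.1242 0.8756]  S=[0.4717]  K=[0.5971; 0.2256; -0.5258]  nu=[-0.6336]  x^+=[-1.1760, 0.6225, 0.6112]  P^+=[0.1160 -0.2373 -0.0185; -0.2373 2.4246 0.1802; -0.0185 0.1802 0.7451]
step 5: x^-=[-1.0400, 0.7089, 0.3353]  P^-=[0.2911 -0.2369 -0.1787; -0.2369 2.9783 0.2597; -0.1787 0.2597 0.8877]  S=[0.4704]  K=[0.6003; 0.1955; -0.5213]  nu=[-2.6082]  x^+=[-2.6057, 0.1990, 1.6949]  P^+=[0.1216 -0.2921 -0.0315; -0.2921 2.9603 0.3077; -0.0315 0.3077 0.7598]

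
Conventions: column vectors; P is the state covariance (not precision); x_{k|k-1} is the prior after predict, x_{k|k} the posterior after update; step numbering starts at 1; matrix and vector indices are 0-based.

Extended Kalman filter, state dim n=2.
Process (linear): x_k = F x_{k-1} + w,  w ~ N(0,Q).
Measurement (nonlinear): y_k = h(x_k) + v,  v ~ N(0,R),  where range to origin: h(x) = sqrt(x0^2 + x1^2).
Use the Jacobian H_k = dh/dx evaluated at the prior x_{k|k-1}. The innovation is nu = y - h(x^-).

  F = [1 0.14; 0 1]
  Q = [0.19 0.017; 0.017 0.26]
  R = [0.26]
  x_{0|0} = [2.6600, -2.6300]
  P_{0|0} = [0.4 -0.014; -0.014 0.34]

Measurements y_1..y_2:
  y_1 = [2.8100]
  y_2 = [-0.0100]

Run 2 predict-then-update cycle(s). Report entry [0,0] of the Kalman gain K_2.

K[0,0] = 0.2718

step 1: x^-=[2.2918, -2.6300]  P^-=[0.5927 0.0506; 0.0506 0.6000]  H_jac=[0.6570 -0.7539]  S=[0.8067]  K=[0.4354; -0.5195]  nu=[-0.6784]  x^+=[1.9964, -2.2775]  P^+=[0.4398 0.2331; 0.2331 0.3823]
step 2: x^-=[1.6775, -2.2775]  P^-=[0.7026 0.3036; 0.3036 0.6423]  H_jac=[0.5931 -0.8052]  S=[0.6335]  K=[0.2718; -0.5321]  nu=[-2.8387]  x^+=[0.9060, -0.7672]  P^+=[0.6557 0.3952; 0.3952 0.4629]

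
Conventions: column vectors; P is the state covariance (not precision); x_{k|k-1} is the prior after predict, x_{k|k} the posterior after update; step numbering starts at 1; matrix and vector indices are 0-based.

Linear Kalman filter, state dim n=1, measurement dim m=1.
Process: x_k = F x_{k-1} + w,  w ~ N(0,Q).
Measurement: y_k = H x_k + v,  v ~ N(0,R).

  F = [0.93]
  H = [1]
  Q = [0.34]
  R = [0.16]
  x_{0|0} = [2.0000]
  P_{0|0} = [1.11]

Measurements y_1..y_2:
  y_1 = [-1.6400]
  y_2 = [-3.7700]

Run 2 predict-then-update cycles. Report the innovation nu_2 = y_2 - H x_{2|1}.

step 1: x^-=[1.8600]  P^-=[1.3000]  S=[1.4600]  K=[0.8904]  nu=[-3.5000]  x^+=[-1.2564]  P^+=[0.1425]
step 2: x^-=[-1.1685]  P^-=[0.4632]  S=[0.6232]  K=[0.7433]  nu=[-2.6015]  x^+=[-3.1021]  P^+=[0.1189]

innov = [-2.6015]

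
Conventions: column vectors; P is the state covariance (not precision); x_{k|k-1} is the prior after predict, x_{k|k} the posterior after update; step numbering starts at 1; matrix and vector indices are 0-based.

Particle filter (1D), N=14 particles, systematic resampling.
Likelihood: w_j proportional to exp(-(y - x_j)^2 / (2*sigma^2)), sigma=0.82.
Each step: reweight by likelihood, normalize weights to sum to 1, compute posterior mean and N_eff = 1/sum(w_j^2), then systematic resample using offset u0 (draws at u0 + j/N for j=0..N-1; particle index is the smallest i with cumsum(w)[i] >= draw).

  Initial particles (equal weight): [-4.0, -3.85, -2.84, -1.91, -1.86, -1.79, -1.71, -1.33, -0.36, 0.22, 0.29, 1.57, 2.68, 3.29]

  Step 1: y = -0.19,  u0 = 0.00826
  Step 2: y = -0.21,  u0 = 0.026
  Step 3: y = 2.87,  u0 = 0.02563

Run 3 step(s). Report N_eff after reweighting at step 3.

N_eff = 7.6875

step 1: w=[0.0000, 0.0000, 0.0014, 0.0295, 0.0335, 0.0397, 0.0478, 0.1013, 0.2605, 0.2349, 0.2243, 0.0266, 0.0006, 0.0000]  mean=-0.3437  Neff=5.2589  idx=[3, 5, 6, 7, 8, 8, 8, 8, 9, 9, 9, 10, 10, 10]
step 2: w=[0.0118, 0.0158, 0.0190, 0.0398, 0.0994, 0.0994, 0.0994, 0.0994, 0.0881, 0.0881, 0.0881, 0.0839, 0.0839, 0.0839]  mean=-0.1481  Neff=11.5918  idx=[1, 4, 4, 5, 6, 6, 7, 8, 9, 10, 10, 11, 12, 13]
step 3: w=[0.0000, 0.0094, 0.0094, 0.0094, 0.0094, 0.0094, 0.0094, 0.1189, 0.1189, 0.1189, 0.1189, 0.1560, 0.1560, 0.1560]  mean=0.2200  Neff=7.6875  idx=[3, 7, 7, 8, 9, 9, 10, 10, 11, 11, 12, 12, 13, 13]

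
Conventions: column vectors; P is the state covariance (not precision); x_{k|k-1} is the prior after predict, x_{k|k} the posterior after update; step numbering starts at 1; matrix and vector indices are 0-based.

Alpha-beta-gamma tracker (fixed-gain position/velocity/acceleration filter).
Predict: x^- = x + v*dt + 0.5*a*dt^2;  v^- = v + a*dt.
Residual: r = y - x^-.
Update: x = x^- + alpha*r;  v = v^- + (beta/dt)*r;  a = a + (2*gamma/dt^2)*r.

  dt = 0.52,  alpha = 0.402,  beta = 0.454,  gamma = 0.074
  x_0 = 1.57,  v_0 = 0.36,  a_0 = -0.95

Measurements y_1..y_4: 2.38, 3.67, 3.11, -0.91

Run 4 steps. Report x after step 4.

x_post = 2.0824

step 1: x_pred=1.6288  r=0.7512  x^+=1.9308  v^+=0.5219  a^+=-0.5388
step 2: x_pred=2.1293  r=1.5407  x^+=2.7487  v^+=1.5869  a^+=0.3045
step 3: x_pred=3.6150  r=-0.5050  x^+=3.4120  v^+=1.3043  a^+=0.0281
step 4: x_pred=4.0940  r=-5.0040  x^+=2.0824  v^+=-3.0500  a^+=-2.7108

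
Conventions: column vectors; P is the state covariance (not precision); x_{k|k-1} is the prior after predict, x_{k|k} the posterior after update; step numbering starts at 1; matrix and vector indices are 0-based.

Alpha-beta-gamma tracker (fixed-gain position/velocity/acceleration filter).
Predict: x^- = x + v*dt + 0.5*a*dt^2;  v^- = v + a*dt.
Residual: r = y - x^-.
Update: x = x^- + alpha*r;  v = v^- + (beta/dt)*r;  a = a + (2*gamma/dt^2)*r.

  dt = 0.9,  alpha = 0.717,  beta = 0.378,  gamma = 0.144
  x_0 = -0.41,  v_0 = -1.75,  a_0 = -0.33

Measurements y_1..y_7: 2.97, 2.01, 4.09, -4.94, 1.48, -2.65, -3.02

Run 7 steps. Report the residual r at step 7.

step 1: x_pred=-2.1186  r=5.0886  x^+=1.5299  v^+=0.0902  a^+=1.4793
step 2: x_pred=2.2102  r=-0.2002  x^+=2.0667  v^+=1.3375  a^+=1.4081
step 3: x_pred=3.8407  r=0.2493  x^+=4.0194  v^+=2.7095  a^+=1.4967
step 4: x_pred=7.0642  r=-12.0042  x^+=-1.5428  v^+=-0.9852  a^+=-2.7714
step 5: x_pred=-3.5519  r=5.0319  x^+=0.0560  v^+=-1.3661  a^+=-0.9823
step 6: x_pred=-1.5713  r=-1.0787  x^+=-2.3447  v^+=-2.7032  a^+=-1.3658
step 7: x_pred=-5.3307  r=2.3107  x^+=-3.6739  v^+=-2.9619  a^+=-0.5442

resid = 2.3107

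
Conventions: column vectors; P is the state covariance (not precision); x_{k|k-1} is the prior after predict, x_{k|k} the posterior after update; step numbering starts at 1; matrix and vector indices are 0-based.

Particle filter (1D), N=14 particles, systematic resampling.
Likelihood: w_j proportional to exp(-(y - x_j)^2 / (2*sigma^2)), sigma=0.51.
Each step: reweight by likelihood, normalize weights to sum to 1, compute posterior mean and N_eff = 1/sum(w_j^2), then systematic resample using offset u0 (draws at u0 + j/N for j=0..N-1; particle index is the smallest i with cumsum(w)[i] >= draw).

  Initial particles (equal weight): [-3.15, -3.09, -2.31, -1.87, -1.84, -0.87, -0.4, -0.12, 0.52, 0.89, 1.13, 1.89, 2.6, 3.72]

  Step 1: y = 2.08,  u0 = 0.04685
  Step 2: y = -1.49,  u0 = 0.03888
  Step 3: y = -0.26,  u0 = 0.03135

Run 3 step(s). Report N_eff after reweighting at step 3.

step 1: w=[0.0000, 0.0000, 0.0000, 0.0000, 0.0000, 0.0000, 0.0000, 0.0001, 0.0052, 0.0368, 0.0988, 0.5227, 0.3332, 0.0032]  mean=2.0132  Neff=2.5291  idx=[10, 10, 11, 11, 11, 11, 11, 11, 11, 12, 12, 12, 12, 12]
step 2: w=[0.4997, 0.4997, 0.0001, 0.0001, 0.0001, 0.0001, 0.0001, 0.0001, 0.0001, 0.0000, 0.0000, 0.0000, 0.0000, 0.0000]  mean=1.1304  Neff=2.0022  idx=[0, 0, 0, 0, 0, 0, 0, 1, 1, 1, 1, 1, 1, 1]
step 3: w=[0.0714, 0.0714, 0.0714, 0.0714, 0.0714, 0.0714, 0.0714, 0.0714, 0.0714, 0.0714, 0.0714, 0.0714, 0.0714, 0.0714]  mean=1.1300  Neff=14.0000  idx=[0, 1, 2, 3, 4, 5, 6, 7, 8, 9, 10, 11, 12, 13]

N_eff = 14.0000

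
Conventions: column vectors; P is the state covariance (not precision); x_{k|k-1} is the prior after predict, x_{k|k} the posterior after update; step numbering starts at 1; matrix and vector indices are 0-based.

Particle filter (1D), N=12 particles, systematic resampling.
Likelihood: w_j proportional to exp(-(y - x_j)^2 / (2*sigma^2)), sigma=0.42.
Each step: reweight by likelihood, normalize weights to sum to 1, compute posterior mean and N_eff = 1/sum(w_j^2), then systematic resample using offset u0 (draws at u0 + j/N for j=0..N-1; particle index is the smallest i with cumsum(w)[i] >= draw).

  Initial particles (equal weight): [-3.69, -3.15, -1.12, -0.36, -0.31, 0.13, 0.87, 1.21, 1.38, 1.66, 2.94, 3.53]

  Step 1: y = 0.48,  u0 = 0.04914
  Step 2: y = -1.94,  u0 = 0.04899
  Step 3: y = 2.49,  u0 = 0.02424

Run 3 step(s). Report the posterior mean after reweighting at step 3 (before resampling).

post_mean = -0.3293

step 1: w=[0.0000, 0.0000, 0.0004, 0.0675, 0.0851, 0.3527, 0.3243, 0.1102, 0.0502, 0.0096, 0.0000, 0.0000]  mean=0.4956  Neff=3.9049  idx=[3, 4, 5, 5, 5, 5, 6, 6, 6, 6, 7, 8]
step 2: w=[0.6025, 0.3823, 0.0038, 0.0038, 0.0038, 0.0038, 0.0000, 0.0000, 0.0000, 0.0000, 0.0000, 0.0000]  mean=-0.3335  Neff=1.9636  idx=[0, 0, 0, 0, 0, 0, 0, 1, 1, 1, 1, 1]
step 3: w=[0.0551, 0.0551, 0.0551, 0.0551, 0.0551, 0.0551, 0.0551, 0.1228, 0.1228, 0.1228, 0.1228, 0.1228]  mean=-0.3293  Neff=10.3426  idx=[0, 1, 3, 4, 6, 7, 8, 8, 9, 10, 10, 11]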